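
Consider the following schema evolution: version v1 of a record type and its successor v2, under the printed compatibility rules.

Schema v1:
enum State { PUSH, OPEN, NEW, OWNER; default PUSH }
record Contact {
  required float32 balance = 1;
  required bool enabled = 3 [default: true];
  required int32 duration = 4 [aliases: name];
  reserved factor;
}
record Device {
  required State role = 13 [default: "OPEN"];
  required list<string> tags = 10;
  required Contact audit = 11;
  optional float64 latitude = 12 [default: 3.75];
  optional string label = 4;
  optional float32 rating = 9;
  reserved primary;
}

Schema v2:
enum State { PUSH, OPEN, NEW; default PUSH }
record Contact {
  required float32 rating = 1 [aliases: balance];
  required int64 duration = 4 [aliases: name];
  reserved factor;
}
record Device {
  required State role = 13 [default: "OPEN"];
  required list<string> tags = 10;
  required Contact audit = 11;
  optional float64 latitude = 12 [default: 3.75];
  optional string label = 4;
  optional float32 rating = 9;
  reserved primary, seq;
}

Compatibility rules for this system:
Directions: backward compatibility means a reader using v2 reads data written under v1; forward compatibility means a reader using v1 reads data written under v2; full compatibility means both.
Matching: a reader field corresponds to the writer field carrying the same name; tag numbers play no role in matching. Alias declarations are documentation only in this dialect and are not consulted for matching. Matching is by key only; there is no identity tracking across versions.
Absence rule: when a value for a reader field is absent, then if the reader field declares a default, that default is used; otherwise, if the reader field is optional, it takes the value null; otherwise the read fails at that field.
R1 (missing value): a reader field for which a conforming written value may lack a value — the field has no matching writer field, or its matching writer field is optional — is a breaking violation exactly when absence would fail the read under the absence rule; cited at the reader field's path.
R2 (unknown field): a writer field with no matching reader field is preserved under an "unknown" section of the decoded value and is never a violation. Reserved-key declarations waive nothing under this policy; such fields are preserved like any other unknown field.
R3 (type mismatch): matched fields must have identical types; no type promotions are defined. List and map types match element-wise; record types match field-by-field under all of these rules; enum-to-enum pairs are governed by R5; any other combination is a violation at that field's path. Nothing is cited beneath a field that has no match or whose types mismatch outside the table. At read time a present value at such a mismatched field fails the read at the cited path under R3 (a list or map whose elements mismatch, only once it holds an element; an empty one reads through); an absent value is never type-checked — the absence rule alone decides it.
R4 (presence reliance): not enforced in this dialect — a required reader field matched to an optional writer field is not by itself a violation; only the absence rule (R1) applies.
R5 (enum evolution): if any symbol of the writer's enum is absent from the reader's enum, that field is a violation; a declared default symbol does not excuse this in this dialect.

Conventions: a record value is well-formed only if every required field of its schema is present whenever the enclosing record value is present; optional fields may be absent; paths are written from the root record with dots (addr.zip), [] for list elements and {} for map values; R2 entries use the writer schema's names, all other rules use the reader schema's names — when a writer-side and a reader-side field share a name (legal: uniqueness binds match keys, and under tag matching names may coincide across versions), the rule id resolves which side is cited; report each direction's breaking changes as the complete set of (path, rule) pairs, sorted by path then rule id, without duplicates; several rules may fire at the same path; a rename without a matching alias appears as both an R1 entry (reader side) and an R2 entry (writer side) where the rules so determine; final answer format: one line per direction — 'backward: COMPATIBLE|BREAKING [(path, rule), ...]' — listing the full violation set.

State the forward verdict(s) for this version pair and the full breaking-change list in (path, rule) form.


forward: BREAKING [(audit.balance, R1), (audit.duration, R3)]

the writer's type comes first in each Device pair
forward on Device — v1 reading data written by v2:
  State -> State, writer required: role aligns to role
  list<string> -> list<string>, writer required: tags aligns to tags
  Contact -> Contact, writer required: audit aligns to audit
  float64 -> float64, writer optional: latitude aligns to latitude
  string -> string, writer optional: label aligns to label
  float32 -> float32, writer optional: rating aligns to rating
  audit.balance has no writer counterpart
  audit.enabled has no writer counterpart
  int64 -> int32, writer required: audit.duration aligns to audit.duration
  writer audit.rating: unknown to reader
  breaking: (audit.balance, R1)
  breaking: (audit.duration, R3)
  forward on Device therefore BREAKING (2)
diffs on Device not affecting the asked answer:
  removed field enabled from record Contact -> fires no rule on Device, leaving the asked answer as it is
  enum State (field role in record Device): symbol OWNER removed -> its effect on Device is confined to the backward direction, not asked


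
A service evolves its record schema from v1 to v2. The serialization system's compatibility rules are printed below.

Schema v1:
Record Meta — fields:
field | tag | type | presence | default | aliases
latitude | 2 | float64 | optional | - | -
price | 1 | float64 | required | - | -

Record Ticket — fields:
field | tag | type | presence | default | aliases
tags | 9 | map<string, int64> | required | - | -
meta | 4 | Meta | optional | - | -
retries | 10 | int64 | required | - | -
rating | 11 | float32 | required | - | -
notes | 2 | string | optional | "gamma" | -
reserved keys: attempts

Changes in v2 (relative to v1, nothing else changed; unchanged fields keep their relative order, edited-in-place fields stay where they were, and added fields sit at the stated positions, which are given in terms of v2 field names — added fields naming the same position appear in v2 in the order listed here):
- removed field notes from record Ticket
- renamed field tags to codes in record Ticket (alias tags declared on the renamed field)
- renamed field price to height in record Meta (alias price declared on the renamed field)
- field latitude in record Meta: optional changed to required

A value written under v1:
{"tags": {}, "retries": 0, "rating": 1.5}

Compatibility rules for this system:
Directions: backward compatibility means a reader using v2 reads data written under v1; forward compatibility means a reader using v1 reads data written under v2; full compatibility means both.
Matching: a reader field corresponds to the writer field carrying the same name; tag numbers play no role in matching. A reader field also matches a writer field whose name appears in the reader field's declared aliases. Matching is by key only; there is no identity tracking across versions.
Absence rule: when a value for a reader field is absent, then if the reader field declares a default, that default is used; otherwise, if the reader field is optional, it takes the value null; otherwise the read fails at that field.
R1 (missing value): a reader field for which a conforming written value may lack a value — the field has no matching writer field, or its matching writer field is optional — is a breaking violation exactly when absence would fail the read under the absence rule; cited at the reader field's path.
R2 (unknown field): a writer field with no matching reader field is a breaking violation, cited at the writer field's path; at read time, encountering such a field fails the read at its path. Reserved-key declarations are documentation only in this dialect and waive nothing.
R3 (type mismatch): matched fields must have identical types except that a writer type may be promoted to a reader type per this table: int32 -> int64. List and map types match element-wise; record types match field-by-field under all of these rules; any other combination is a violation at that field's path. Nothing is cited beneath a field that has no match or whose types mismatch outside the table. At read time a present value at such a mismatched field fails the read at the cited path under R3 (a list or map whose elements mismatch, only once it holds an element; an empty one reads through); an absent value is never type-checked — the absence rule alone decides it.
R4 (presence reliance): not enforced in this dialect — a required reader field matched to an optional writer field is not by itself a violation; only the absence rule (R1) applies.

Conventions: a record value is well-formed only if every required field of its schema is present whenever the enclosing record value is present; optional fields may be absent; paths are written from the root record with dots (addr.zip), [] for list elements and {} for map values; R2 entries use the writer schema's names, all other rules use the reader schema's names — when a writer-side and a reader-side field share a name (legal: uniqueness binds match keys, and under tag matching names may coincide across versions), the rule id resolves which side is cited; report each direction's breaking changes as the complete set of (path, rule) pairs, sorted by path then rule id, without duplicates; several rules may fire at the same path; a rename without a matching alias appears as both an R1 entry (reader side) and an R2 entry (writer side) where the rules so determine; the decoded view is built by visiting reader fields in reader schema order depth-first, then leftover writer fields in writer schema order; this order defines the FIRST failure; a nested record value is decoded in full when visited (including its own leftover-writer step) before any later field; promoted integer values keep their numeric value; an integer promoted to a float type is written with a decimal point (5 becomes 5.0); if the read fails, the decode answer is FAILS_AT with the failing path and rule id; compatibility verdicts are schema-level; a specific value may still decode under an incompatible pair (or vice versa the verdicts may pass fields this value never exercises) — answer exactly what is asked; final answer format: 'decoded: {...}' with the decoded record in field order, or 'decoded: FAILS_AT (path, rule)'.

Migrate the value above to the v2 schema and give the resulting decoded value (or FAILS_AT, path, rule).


decoded: {"codes": {}, "meta": null, "retries": 0, "rating": 1.5}

each type pair in Ticket: writer, then reader
decode walk for Ticket under reader schema v2:
  codes := {} (from writer tags)
  meta := null (not supplied -> null)
  retries := 0
  rating := 1.5
  => decoded: {"codes": {}, "meta": null, "retries": 0, "rating": 1.5}
diffs on Ticket not affecting the asked answer:
  renamed field price to height in record Meta (alias price declared on the renamed field) -> affects the rule determinations only; this particular Ticket value decodes identically
  field latitude in record Meta: optional changed to required -> affects the rule determinations only; this particular Ticket value decodes identically


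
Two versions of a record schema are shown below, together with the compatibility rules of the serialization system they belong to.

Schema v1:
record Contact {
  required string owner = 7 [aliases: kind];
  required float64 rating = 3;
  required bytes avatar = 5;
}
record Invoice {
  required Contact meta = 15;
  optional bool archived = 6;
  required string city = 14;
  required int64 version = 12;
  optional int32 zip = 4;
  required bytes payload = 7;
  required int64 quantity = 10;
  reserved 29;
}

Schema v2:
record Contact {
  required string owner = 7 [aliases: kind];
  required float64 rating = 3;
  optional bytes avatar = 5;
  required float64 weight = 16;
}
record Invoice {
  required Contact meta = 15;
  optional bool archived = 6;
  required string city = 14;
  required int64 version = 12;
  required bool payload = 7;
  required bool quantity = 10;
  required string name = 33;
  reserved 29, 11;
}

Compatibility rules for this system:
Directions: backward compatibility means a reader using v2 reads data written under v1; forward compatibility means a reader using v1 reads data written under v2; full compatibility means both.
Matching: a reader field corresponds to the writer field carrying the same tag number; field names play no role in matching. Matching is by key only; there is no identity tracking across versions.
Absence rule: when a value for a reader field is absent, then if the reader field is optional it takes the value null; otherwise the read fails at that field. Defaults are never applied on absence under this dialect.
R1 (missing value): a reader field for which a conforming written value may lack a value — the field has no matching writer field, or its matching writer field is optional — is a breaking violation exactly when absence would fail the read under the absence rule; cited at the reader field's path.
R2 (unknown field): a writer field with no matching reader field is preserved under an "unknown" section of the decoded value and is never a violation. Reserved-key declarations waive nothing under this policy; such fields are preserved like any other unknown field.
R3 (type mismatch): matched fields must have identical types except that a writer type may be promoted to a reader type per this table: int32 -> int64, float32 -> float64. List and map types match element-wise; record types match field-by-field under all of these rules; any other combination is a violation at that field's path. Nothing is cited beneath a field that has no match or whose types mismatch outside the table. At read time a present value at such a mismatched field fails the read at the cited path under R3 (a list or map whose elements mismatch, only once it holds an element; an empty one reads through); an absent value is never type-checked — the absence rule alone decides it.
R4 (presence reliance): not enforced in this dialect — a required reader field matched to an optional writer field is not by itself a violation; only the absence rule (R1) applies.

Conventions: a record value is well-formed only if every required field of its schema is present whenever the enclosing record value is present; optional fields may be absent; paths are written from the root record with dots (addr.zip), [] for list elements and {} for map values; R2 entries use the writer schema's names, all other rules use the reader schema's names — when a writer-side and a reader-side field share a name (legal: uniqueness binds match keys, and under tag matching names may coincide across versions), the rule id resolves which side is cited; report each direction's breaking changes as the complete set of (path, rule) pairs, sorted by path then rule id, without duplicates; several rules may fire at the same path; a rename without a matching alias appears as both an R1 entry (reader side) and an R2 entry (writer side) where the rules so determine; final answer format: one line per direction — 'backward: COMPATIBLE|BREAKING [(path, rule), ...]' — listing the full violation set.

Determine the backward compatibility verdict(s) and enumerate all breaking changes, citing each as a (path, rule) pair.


backward: BREAKING [(meta.weight, R1), (name, R1), (payload, R3), (quantity, R3)]

the writer's type comes first in each Invoice pair
backward analysis of Invoice with v2 as reader and v1 as writer:
  meta <- meta (Contact -> Contact, writer required)
  archived <- archived (bool -> bool, writer optional)
  city <- city (string -> string, writer required)
  version <- version (int64 -> int64, writer required)
  payload <- payload (bytes -> bool, writer required)
  quantity <- quantity (int64 -> bool, writer required)
  name has no writer counterpart
  writer zip: unknown to reader
  meta.owner <- meta.owner (string -> string, writer required)
  meta.rating <- meta.rating (float64 -> float64, writer required)
  meta.avatar <- meta.avatar (bytes -> bytes, writer required)
  meta.weight has no writer counterpart
  breaking: (meta.weight, R1)
  breaking: (name, R1)
  breaking: (payload, R3)
  breaking: (quantity, R3)
  backward on Invoice therefore BREAKING (4)
the other Invoice changes do not affect what is asked:
  field avatar in record Contact: required changed to optional -> its effect on Invoice is confined to the forward direction, not asked
  removed field zip from record Invoice -> no rule fires on it in Invoice's dialect; the asked verdict holds


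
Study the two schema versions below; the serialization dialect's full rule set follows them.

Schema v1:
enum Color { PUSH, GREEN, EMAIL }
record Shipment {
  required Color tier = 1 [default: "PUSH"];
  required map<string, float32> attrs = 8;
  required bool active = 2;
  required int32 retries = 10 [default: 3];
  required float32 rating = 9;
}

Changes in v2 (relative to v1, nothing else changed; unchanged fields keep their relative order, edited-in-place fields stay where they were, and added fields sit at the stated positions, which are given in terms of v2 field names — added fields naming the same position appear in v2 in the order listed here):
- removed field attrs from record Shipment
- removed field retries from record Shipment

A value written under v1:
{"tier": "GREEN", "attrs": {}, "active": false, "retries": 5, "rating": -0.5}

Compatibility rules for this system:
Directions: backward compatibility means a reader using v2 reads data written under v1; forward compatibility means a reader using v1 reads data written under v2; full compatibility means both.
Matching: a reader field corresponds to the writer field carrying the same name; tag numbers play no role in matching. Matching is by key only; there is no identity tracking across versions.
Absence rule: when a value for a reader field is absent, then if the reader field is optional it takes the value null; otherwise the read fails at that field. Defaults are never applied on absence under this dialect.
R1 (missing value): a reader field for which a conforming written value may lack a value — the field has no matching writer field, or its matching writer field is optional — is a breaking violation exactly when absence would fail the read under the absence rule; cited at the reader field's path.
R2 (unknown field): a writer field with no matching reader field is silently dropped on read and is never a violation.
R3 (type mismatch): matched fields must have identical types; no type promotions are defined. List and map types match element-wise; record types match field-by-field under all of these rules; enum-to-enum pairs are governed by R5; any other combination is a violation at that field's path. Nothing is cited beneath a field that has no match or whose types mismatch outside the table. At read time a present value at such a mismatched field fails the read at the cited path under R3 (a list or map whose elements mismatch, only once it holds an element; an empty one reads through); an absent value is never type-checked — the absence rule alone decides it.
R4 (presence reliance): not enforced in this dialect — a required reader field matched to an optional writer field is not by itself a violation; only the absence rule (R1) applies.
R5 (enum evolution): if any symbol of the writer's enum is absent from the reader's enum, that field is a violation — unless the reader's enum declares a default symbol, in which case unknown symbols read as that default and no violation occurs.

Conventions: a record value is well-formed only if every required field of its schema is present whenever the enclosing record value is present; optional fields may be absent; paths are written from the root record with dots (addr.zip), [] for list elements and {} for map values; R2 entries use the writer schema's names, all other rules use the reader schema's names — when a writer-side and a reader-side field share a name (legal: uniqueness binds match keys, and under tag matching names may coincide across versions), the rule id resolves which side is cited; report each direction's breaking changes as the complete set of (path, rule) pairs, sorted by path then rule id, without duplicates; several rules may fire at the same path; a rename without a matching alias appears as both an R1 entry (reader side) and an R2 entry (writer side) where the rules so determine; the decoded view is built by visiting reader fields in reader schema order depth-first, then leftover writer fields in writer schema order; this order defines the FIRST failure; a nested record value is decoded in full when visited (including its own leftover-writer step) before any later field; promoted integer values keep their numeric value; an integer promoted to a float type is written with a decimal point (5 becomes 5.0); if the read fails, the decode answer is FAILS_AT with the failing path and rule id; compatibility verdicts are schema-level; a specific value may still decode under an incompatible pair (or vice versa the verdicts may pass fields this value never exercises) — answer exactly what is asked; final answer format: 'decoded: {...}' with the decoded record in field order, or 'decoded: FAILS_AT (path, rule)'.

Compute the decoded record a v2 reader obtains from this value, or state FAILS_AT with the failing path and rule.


each type pair in Shipment: writer, then reader
migrating the Shipment value to v2:
  tier := "GREEN"
  active := false
  rating := -0.5
  writer attrs: unmatched, discarded
  writer retries: unmatched, discarded
  => decoded: {"tier": "GREEN", "active": false, "rating": -0.5}

decoded: {"tier": "GREEN", "active": false, "rating": -0.5}


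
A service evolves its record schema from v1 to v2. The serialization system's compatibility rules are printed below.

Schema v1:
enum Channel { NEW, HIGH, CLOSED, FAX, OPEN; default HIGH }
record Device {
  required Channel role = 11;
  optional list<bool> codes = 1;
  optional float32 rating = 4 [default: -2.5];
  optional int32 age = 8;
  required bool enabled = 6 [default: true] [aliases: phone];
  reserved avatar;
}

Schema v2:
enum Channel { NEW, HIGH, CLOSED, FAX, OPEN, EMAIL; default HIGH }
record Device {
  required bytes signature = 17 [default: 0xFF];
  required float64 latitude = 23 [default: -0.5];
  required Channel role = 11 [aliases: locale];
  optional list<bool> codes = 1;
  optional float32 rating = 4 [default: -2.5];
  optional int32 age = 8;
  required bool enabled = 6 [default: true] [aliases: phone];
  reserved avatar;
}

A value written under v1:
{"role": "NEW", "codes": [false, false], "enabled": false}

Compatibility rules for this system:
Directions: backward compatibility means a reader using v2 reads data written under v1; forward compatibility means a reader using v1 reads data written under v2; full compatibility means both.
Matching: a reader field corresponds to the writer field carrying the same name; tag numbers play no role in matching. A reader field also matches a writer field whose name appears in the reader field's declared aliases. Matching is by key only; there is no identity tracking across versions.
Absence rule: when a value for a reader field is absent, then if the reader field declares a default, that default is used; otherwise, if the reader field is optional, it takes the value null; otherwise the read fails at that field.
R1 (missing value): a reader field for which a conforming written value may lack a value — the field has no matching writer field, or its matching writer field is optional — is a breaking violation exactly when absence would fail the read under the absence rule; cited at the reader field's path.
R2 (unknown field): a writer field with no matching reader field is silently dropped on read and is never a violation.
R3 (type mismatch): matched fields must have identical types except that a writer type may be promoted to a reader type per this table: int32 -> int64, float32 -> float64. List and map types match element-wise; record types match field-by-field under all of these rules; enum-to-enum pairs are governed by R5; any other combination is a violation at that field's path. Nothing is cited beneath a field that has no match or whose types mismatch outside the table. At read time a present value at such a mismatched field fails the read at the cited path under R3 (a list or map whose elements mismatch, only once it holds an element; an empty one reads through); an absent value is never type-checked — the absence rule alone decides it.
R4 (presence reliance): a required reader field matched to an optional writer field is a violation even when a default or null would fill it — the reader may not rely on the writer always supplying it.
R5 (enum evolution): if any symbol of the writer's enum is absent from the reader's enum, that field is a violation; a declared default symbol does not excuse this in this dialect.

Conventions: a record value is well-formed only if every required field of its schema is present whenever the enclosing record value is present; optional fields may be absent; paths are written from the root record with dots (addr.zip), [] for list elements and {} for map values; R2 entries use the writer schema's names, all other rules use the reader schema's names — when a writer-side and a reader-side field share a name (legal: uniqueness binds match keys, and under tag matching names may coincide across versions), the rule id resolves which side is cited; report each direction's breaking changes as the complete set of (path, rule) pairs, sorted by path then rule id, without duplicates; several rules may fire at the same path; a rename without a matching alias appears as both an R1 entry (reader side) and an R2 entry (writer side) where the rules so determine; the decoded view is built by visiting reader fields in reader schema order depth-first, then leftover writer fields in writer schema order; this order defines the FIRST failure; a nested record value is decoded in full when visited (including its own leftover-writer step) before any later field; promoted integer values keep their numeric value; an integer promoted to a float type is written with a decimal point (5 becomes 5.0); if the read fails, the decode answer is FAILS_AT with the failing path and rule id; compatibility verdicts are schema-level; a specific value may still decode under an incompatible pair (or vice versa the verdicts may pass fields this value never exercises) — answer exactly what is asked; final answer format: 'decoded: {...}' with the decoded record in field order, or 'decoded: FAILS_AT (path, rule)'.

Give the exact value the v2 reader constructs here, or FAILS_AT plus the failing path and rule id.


decoded: {"signature": 0xFF, "latitude": -0.5, "role": "NEW", "codes": [false, false], "rating": -2.5, "age": null, "enabled": false}

arrows below run writer -> reader for Device
decoding the Device value with the v2 reader:
  signature := 0xFF (no value, default fills)
  latitude := -0.5 (no value, default fills)
  role := "NEW"
  codes := [false, false]
  rating := -2.5 (no value, default fills)
  age := null (not supplied -> null)
  enabled := false
  => decoded: {"signature": 0xFF, "latitude": -0.5, "role": "NEW", "codes": [false, false], "rating": -2.5, "age": null, "enabled": false}
ruling out the remaining Device differences:
  enum Channel (field role in record Device): symbol EMAIL added -> affects the rule determinations only; this particular Device value decodes identically


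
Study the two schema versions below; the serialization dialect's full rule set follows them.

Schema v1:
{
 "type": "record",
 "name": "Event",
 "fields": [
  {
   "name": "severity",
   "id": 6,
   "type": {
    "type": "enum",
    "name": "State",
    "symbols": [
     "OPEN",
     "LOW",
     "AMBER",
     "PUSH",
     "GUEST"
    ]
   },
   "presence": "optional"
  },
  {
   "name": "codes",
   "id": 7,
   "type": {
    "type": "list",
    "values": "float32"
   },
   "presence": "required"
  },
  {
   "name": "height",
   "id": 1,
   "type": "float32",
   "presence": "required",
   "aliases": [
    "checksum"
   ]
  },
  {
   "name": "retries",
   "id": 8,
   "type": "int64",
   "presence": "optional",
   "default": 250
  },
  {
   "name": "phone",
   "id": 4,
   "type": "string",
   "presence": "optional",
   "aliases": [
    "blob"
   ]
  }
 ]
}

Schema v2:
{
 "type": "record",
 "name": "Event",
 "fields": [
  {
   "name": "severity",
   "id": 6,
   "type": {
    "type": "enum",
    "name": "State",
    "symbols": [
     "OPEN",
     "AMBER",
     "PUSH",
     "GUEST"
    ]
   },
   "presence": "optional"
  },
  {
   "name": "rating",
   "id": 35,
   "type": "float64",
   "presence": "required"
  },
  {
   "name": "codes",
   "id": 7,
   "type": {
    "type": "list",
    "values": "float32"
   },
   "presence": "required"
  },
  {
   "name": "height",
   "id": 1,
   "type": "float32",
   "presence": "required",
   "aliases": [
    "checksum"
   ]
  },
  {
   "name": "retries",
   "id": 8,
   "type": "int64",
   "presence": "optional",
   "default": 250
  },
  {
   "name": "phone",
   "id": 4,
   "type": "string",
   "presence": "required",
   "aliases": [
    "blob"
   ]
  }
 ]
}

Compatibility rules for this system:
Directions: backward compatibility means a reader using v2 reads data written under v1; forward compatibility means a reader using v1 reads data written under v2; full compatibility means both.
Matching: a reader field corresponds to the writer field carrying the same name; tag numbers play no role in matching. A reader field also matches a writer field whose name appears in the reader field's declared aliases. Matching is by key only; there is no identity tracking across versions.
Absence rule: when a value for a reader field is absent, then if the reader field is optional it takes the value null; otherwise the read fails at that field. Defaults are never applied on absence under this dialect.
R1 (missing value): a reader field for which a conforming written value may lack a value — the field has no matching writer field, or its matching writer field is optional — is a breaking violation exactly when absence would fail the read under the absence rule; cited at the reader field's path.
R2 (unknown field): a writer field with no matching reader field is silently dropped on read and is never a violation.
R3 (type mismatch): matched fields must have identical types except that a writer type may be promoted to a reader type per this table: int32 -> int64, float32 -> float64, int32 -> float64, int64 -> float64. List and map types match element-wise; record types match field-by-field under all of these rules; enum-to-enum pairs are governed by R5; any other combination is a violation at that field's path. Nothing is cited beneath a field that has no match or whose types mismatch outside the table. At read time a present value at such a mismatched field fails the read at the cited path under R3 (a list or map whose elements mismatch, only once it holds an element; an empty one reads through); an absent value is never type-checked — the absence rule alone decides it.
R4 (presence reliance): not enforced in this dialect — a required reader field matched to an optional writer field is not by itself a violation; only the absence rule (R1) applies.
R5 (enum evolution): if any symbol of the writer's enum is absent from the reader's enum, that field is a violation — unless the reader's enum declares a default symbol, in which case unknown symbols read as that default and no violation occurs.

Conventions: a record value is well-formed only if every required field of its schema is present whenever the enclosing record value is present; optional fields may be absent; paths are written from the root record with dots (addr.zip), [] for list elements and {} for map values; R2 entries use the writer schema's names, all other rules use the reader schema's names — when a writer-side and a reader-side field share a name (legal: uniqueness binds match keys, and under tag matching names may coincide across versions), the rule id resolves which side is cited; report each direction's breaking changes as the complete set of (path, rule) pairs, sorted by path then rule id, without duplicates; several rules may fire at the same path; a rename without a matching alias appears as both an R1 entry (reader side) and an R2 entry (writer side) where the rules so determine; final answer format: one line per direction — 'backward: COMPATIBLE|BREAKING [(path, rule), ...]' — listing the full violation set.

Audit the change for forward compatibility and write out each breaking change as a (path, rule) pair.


forward: COMPATIBLE []

arrows below run writer -> reader for Event
forward on Event — v1 reading data written by v2:
  severity: State -> State, writer optional; from severity
  codes: list<float32> -> list<float32>, writer required; from codes
  height: float32 -> float32, writer required; from height
  retries: int64 -> int64, writer optional; from retries
  phone: string -> string, writer required; from phone
  writer field rating has no reader counterpart
  => forward verdict for Event: COMPATIBLE, no violations
checking off the Event differences that do not matter here:
  field phone in record Event: optional changed to required -> matters only for Event's backward compatibility — outside the asked direction
  added field rating to record Event: required float64, tag 35 (in v2 it sits immediately before codes) -> matters only for Event's backward compatibility — outside the asked direction
  enum State (field severity in record Event): symbol LOW removed -> matters only for Event's backward compatibility — outside the asked direction


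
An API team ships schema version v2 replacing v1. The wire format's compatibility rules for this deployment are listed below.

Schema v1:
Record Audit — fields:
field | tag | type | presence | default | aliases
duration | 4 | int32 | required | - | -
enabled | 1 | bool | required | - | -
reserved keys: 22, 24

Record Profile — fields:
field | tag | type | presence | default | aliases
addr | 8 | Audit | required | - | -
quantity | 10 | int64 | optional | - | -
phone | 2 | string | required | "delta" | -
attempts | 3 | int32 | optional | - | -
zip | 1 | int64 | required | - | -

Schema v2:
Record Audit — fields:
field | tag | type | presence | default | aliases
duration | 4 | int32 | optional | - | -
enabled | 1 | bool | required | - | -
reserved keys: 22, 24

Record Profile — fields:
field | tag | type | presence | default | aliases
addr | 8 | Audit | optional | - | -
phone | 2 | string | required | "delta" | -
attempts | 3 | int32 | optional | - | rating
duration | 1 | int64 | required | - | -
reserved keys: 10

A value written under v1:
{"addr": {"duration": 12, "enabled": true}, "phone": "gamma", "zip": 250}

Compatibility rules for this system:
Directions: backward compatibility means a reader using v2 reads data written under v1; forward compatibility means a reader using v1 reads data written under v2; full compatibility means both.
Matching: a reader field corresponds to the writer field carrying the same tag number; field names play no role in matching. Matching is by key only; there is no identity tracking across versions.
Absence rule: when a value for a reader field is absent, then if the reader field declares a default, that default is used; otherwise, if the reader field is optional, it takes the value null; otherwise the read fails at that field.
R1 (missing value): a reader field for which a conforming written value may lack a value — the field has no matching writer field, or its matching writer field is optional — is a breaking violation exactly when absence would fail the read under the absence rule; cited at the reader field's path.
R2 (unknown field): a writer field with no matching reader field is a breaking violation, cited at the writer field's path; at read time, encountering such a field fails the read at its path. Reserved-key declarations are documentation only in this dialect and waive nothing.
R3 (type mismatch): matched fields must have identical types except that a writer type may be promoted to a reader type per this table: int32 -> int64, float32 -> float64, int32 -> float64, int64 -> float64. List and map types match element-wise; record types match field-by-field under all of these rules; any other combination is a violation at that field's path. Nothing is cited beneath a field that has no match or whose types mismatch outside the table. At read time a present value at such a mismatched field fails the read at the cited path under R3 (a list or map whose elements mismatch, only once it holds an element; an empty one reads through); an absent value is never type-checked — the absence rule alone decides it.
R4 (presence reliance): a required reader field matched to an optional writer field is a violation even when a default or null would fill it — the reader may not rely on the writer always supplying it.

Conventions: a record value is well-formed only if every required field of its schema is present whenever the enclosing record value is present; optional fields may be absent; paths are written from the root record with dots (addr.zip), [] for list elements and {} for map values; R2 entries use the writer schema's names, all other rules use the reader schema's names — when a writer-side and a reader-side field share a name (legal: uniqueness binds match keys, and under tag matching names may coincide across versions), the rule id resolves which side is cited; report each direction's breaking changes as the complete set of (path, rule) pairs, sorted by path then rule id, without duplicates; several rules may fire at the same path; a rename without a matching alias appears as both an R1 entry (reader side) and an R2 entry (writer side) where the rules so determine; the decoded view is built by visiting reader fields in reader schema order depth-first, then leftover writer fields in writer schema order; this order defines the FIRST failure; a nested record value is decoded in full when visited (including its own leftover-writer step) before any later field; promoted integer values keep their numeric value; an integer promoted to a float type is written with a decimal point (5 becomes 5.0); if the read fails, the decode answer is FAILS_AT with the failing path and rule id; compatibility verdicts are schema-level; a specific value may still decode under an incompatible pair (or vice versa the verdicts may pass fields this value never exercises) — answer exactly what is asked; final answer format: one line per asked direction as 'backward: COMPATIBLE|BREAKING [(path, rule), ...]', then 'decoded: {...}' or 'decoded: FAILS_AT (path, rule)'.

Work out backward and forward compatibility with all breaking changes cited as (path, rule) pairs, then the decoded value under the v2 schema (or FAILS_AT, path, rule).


the writer's type comes first in each Profile pair
backward pass over Profile, reader schema v2, writer schema v1:
  addr: Audit -> Audit, writer required; from addr
  phone: string -> string, writer required; from phone
  attempts: int32 -> int32, writer optional; from attempts
  duration: int64 -> int64, writer required; from zip
  writer quantity: unknown to reader
  addr.duration: int32 -> int32, writer required; from addr.duration
  addr.enabled: bool -> bool, writer required; from addr.enabled
  rule R2 violated at quantity
  => 1 violation(s): backward is BREAKING for Profile
forward pass over Profile, reader schema v1, writer schema v2:
  addr: Audit -> Audit, writer optional; from addr
  quantity: no writer match
  phone: string -> string, writer required; from phone
  attempts: int32 -> int32, writer optional; from attempts
  zip: int64 -> int64, writer required; from duration
  addr.duration: int32 -> int32, writer optional; from addr.duration
  addr.enabled: bool -> bool, writer required; from addr.enabled
  rule R1 violated at addr
  rule R4 violated at addr
  rule R1 violated at addr.duration
  rule R4 violated at addr.duration
  => 4 violation(s): forward is BREAKING for Profile
decode (reader v2):
  addr.duration := 12
  addr.enabled := true
  phone := "gamma"
  attempts := null (absent, optional -> null)
  duration := 250 (from writer zip)
  => decoded: {"addr": {"duration": 12, "enabled": true}, "phone": "gamma", "attempts": null, "duration": 250}

backward: BREAKING [(quantity, R2)]; forward: BREAKING [(addr, R1), (addr, R4), (addr.duration, R1), (addr.duration, R4)]; decoded: {"addr": {"duration": 12, "enabled": true}, "phone": "gamma", "attempts": null, "duration": 250}
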